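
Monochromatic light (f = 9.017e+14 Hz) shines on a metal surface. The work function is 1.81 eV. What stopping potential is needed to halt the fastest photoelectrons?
1.9191 V

The stopping potential V_s satisfies: eV_s = KE_max

First, find KE_max using Einstein's equation:
E_photon = hf = (6.626×10⁻³⁴ J·s)(9.017e+14 Hz) = 3.7291 eV
KE_max = E_photon - φ = 3.7291 - 1.81 = 1.9191 eV

Since eV_s = KE_max:
V_s = KE_max/e = 1.9191 V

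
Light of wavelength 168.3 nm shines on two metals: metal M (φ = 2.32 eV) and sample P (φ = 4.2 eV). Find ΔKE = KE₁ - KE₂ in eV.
1.8800 eV

Using KE_max = hc/λ - φ for each metal:

Photon energy: E = hc/λ = 7.3669 eV

For metal M (φ₁ = 2.32 eV):
KE₁ = E - φ₁ = 7.3669 - 2.32 = 5.0469 eV

For sample P (φ₂ = 4.2 eV):
KE₂ = E - φ₂ = 7.3669 - 4.2 = 3.1669 eV

Difference:
ΔKE = KE₁ - KE₂ = 5.0469 - 3.1669 = 1.8800 eV

Note: The difference equals the difference in work functions: 4.2 - 2.32 = 1.88 eV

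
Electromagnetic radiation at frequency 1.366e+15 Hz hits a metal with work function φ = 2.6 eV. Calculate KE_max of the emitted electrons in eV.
3.0493 eV

Using Einstein's photoelectric equation: KE_max = hf - φ

First, calculate the photon energy:
E_photon = hf = (6.626×10⁻³⁴ J·s)(1.366e+15 Hz)
E_photon = 5.6493 eV

Then, the maximum kinetic energy:
KE_max = E_photon - φ = 5.6493 eV - 2.6 eV = 3.0493 eV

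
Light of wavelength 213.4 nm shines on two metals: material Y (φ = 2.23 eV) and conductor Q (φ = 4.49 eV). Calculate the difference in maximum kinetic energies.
2.2600 eV

Using KE_max = hc/λ - φ for each metal:

Photon energy: E = hc/λ = 5.8099 eV

For material Y (φ₁ = 2.23 eV):
KE₁ = E - φ₁ = 5.8099 - 2.23 = 3.5799 eV

For conductor Q (φ₂ = 4.49 eV):
KE₂ = E - φ₂ = 5.8099 - 4.49 = 1.3199 eV

Difference:
ΔKE = KE₁ - KE₂ = 3.5799 - 1.3199 = 2.2600 eV

Note: The difference equals the difference in work functions: 4.49 - 2.23 = 2.26 eV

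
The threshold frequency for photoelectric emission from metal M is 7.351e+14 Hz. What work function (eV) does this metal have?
3.04 eV

At the threshold frequency, photon energy equals work function:
φ = hf₀

Calculating:
φ = (6.626×10⁻³⁴ J·s)(7.351e+14 Hz)
φ = 3.04 eV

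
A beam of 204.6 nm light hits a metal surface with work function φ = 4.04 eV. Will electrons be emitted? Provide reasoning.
Yes

For photoemission, the photon energy must exceed the work function.

Photon energy: E = hc/λ = 6.0598 eV
Work function: φ = 4.04 eV

Since E_photon (6.0598 eV) > φ (4.04 eV), photoemission WILL occur.
The threshold wavelength is λ₀ = hc/φ = 306.9 nm.
Since 204.6 nm < 306.9 nm, the light has sufficient energy.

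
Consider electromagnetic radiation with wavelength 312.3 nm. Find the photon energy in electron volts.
3.9700 eV

Using E = hf = hc/λ:

E = hc/λ = (6.626×10⁻³⁴ J·s)(3×10⁸ m/s) / (312.3×10⁻⁹ m)
E = 3.9700 eV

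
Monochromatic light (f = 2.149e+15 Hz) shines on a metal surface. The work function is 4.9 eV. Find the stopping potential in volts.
3.9875 V

The stopping potential V_s satisfies: eV_s = KE_max

First, find KE_max using Einstein's equation:
E_photon = hf = (6.626×10⁻³⁴ J·s)(2.149e+15 Hz) = 8.8875 eV
KE_max = E_photon - φ = 8.8875 - 4.9 = 3.9875 eV

Since eV_s = KE_max:
V_s = KE_max/e = 3.9875 V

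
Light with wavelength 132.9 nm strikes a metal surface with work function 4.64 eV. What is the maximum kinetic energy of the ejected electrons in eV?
4.6891 eV

Using Einstein's photoelectric equation: KE_max = hf - φ = hc/λ - φ

First, calculate the photon energy:
E_photon = hc/λ = (6.626×10⁻³⁴ J·s)(3×10⁸ m/s) / (132.9×10⁻⁹ m)
E_photon = 9.3291 eV

Then, the maximum kinetic energy:
KE_max = E_photon - φ = 9.3291 eV - 4.64 eV = 4.6891 eV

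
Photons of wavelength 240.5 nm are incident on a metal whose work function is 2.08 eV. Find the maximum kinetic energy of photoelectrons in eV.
3.0753 eV

Using Einstein's photoelectric equation: KE_max = hf - φ = hc/λ - φ

First, calculate the photon energy:
E_photon = hc/λ = (6.626×10⁻³⁴ J·s)(3×10⁸ m/s) / (240.5×10⁻⁹ m)
E_photon = 5.1553 eV

Then, the maximum kinetic energy:
KE_max = E_photon - φ = 5.1553 eV - 2.08 eV = 3.0753 eV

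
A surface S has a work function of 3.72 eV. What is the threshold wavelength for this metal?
333.29 nm

The threshold wavelength is when the photon energy equals the work function:
hc/λ₀ = φ

Solving for λ₀:
λ₀ = hc/φ = (6.626×10⁻³⁴ J·s)(3×10⁸ m/s) / (3.72 eV × 1.602×10⁻¹⁹ J/eV)
λ₀ = 333.29 nm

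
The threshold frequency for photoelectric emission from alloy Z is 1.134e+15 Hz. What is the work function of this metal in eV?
4.69 eV

At the threshold frequency, photon energy equals work function:
φ = hf₀

Calculating:
φ = (6.626×10⁻³⁴ J·s)(1.134e+15 Hz)
φ = 4.69 eV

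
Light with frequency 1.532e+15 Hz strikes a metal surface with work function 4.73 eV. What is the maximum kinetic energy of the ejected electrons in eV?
1.6058 eV

Using Einstein's photoelectric equation: KE_max = hf - φ

First, calculate the photon energy:
E_photon = hf = (6.626×10⁻³⁴ J·s)(1.532e+15 Hz)
E_photon = 6.3358 eV

Then, the maximum kinetic energy:
KE_max = E_photon - φ = 6.3358 eV - 4.73 eV = 1.6058 eV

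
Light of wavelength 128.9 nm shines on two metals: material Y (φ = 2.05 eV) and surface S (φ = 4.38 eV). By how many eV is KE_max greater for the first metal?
2.3300 eV

Using KE_max = hc/λ - φ for each metal:

Photon energy: E = hc/λ = 9.6186 eV

For material Y (φ₁ = 2.05 eV):
KE₁ = E - φ₁ = 9.6186 - 2.05 = 7.5686 eV

For surface S (φ₂ = 4.38 eV):
KE₂ = E - φ₂ = 9.6186 - 4.38 = 5.2386 eV

Difference:
ΔKE = KE₁ - KE₂ = 7.5686 - 5.2386 = 2.3300 eV

Note: The difference equals the difference in work functions: 4.38 - 2.05 = 2.33 eV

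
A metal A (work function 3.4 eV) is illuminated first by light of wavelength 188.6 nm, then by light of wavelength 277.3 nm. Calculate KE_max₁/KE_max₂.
2.9632

Using Einstein's equation: KE_max = hc/λ - φ

For λ₁ = 188.6 nm:
E₁ = hc/λ₁ = 6.5739 eV
KE₁ = E₁ - φ = 6.5739 - 3.4 = 3.1739 eV

For λ₂ = 277.3 nm:
E₂ = hc/λ₂ = 4.4711 eV
KE₂ = E₂ - φ = 4.4711 - 3.4 = 1.0711 eV

Ratio: KE₁/KE₂ = 3.1739/1.0711 = 2.9632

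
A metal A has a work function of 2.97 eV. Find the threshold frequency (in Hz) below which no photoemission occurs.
7.1814e+14 Hz

The threshold frequency is when the photon energy equals the work function:
hf₀ = φ

Solving for f₀:
f₀ = φ/h = (2.97 eV × 1.602×10⁻¹⁹ J/eV) / (6.626×10⁻³⁴ J·s)
f₀ = 7.1814e+14 Hz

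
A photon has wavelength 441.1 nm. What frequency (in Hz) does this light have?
6.7965e+14 Hz

Using the wave equation: c = fλ

Solving for frequency:
f = c/λ = (3×10⁸ m/s) / (441.1×10⁻⁹ m)
f = 6.7965e+14 Hz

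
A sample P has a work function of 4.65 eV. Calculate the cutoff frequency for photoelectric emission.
1.1244e+15 Hz

The threshold frequency is when the photon energy equals the work function:
hf₀ = φ

Solving for f₀:
f₀ = φ/h = (4.65 eV × 1.602×10⁻¹⁹ J/eV) / (6.626×10⁻³⁴ J·s)
f₀ = 1.1244e+15 Hz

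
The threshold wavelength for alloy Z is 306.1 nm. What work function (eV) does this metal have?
4.05 eV

At the threshold wavelength, photon energy equals work function:
φ = hc/λ₀

Calculating:
φ = (6.626×10⁻³⁴ J·s)(3×10⁸ m/s) / (306.1×10⁻⁹ m)
φ = 4.05 eV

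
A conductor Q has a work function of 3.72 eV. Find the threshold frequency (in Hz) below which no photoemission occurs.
8.9949e+14 Hz

The threshold frequency is when the photon energy equals the work function:
hf₀ = φ

Solving for f₀:
f₀ = φ/h = (3.72 eV × 1.602×10⁻¹⁹ J/eV) / (6.626×10⁻³⁴ J·s)
f₀ = 8.9949e+14 Hz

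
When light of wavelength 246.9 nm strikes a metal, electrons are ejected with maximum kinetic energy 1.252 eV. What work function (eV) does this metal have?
3.77 eV

From Einstein's photoelectric equation: KE_max = hf - φ = hc/λ - φ

Rearranging for φ:
φ = hc/λ - KE_max

Calculate photon energy:
E_photon = hc/λ = 5.0216 eV

Therefore:
φ = 5.0216 - 1.252 = 3.77 eV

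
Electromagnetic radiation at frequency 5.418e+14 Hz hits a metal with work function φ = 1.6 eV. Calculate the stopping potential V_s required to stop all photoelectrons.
0.6407 V

The stopping potential V_s satisfies: eV_s = KE_max

First, find KE_max using Einstein's equation:
E_photon = hf = (6.626×10⁻³⁴ J·s)(5.418e+14 Hz) = 2.2407 eV
KE_max = E_photon - φ = 2.2407 - 1.6 = 0.6407 eV

Since eV_s = KE_max:
V_s = KE_max/e = 0.6407 V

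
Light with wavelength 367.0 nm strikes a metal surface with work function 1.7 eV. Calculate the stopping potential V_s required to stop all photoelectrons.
1.6783 V

The stopping potential V_s satisfies: eV_s = KE_max

First, find KE_max using Einstein's equation:
E_photon = hc/λ = 3.3783 eV
KE_max = E_photon - φ = 3.3783 - 1.7 = 1.6783 eV

Since eV_s = KE_max:
V_s = KE_max/e = 1.6783 V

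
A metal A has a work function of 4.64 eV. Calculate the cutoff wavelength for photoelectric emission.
267.21 nm

The threshold wavelength is when the photon energy equals the work function:
hc/λ₀ = φ

Solving for λ₀:
λ₀ = hc/φ = (6.626×10⁻³⁴ J·s)(3×10⁸ m/s) / (4.64 eV × 1.602×10⁻¹⁹ J/eV)
λ₀ = 267.21 nm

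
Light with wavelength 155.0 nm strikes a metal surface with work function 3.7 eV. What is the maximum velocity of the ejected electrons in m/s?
1.2297e+06 m/s

First, find the maximum kinetic energy:
E_photon = hc/λ = 7.9990 eV
KE_max = E_photon - φ = 7.9990 - 3.7 = 4.2990 eV

Convert to Joules: KE_max = 4.2990 × 1.602×10⁻¹⁹ J = 6.8877e-19 J

Then use KE = ½mv² to find velocity:
v = √(2·KE/m) = √(2 × 6.8877e-19 J / 9.109e-31 kg)
v = 1.2297e+06 m/s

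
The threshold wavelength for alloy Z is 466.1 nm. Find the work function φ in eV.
2.66 eV

At the threshold wavelength, photon energy equals work function:
φ = hc/λ₀

Calculating:
φ = (6.626×10⁻³⁴ J·s)(3×10⁸ m/s) / (466.1×10⁻⁹ m)
φ = 2.66 eV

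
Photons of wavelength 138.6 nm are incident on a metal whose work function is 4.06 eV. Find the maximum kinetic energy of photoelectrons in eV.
4.8855 eV

Using Einstein's photoelectric equation: KE_max = hf - φ = hc/λ - φ

First, calculate the photon energy:
E_photon = hc/λ = (6.626×10⁻³⁴ J·s)(3×10⁸ m/s) / (138.6×10⁻⁹ m)
E_photon = 8.9455 eV

Then, the maximum kinetic energy:
KE_max = E_photon - φ = 8.9455 eV - 4.06 eV = 4.8855 eV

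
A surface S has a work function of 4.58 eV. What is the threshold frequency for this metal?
1.1074e+15 Hz

The threshold frequency is when the photon energy equals the work function:
hf₀ = φ

Solving for f₀:
f₀ = φ/h = (4.58 eV × 1.602×10⁻¹⁹ J/eV) / (6.626×10⁻³⁴ J·s)
f₀ = 1.1074e+15 Hz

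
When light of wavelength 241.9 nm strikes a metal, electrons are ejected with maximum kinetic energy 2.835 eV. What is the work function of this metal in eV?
2.29 eV

From Einstein's photoelectric equation: KE_max = hf - φ = hc/λ - φ

Rearranging for φ:
φ = hc/λ - KE_max

Calculate photon energy:
E_photon = hc/λ = 5.1254 eV

Therefore:
φ = 5.1254 - 2.835 = 2.29 eV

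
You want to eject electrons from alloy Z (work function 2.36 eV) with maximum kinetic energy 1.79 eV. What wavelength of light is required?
298.76 nm

From Einstein's equation: KE_max = hc/λ - φ

Rearranging for λ:
hc/λ = KE_max + φ
λ = hc/(KE_max + φ)

Required photon energy:
E_photon = KE_max + φ = 1.79 + 2.36 = 4.15 eV

Required wavelength:
λ = hc/E_photon = (6.626×10⁻³⁴)(3×10⁸) / (4.15 × 1.602×10⁻¹⁹)
λ = 298.76 nm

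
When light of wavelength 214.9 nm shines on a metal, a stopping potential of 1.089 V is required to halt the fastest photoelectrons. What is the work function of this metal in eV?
4.68 eV

The stopping potential gives the maximum kinetic energy: KE_max = eV_s = 1.089 eV

From Einstein's photoelectric equation: KE_max = hc/λ - φ
Rearranging: φ = hc/λ - KE_max

Calculate photon energy:
E_photon = hc/λ = (6.626×10⁻³⁴ J·s)(3×10⁸ m/s) / (214.9×10⁻⁹ m) = 5.7694 eV

Therefore:
φ = 5.7694 - 1.089 = 4.68 eV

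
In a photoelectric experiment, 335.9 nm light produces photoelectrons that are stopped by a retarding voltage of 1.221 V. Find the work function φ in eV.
2.47 eV

The stopping potential gives the maximum kinetic energy: KE_max = eV_s = 1.221 eV

From Einstein's photoelectric equation: KE_max = hc/λ - φ
Rearranging: φ = hc/λ - KE_max

Calculate photon energy:
E_photon = hc/λ = (6.626×10⁻³⁴ J·s)(3×10⁸ m/s) / (335.9×10⁻⁹ m) = 3.6911 eV

Therefore:
φ = 3.6911 - 1.221 = 2.47 eV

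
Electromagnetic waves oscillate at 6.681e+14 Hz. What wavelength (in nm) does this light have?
448.72 nm

Using the wave equation: c = fλ

Solving for wavelength:
λ = c/f = (3×10⁸ m/s) / (6.681e+14 Hz)
λ = 448.72 nm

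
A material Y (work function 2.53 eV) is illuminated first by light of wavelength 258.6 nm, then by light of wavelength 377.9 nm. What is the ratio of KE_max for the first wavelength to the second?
3.0157

Using Einstein's equation: KE_max = hc/λ - φ

For λ₁ = 258.6 nm:
E₁ = hc/λ₁ = 4.7944 eV
KE₁ = E₁ - φ = 4.7944 - 2.53 = 2.2644 eV

For λ₂ = 377.9 nm:
E₂ = hc/λ₂ = 3.2809 eV
KE₂ = E₂ - φ = 3.2809 - 2.53 = 0.7509 eV

Ratio: KE₁/KE₂ = 2.2644/0.7509 = 3.0157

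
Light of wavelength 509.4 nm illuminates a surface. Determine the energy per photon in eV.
2.4339 eV

Using E = hf = hc/λ:

E = hc/λ = (6.626×10⁻³⁴ J·s)(3×10⁸ m/s) / (509.4×10⁻⁹ m)
E = 2.4339 eV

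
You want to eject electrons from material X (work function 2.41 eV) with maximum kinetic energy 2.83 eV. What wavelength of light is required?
236.61 nm

From Einstein's equation: KE_max = hc/λ - φ

Rearranging for λ:
hc/λ = KE_max + φ
λ = hc/(KE_max + φ)

Required photon energy:
E_photon = KE_max + φ = 2.83 + 2.41 = 5.24 eV

Required wavelength:
λ = hc/E_photon = (6.626×10⁻³⁴)(3×10⁸) / (5.24 × 1.602×10⁻¹⁹)
λ = 236.61 nm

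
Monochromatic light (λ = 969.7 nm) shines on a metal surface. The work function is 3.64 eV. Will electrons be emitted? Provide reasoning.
No

For photoemission, the photon energy must exceed the work function.

Photon energy: E = hc/λ = 1.2786 eV
Work function: φ = 3.64 eV

Since E_photon (1.2786 eV) < φ (3.64 eV), photoemission will NOT occur.
The threshold wavelength is λ₀ = hc/φ = 340.6 nm.
Since 969.7 nm > 340.6 nm, the photons lack sufficient energy.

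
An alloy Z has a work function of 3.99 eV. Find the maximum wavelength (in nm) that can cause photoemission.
310.74 nm

The threshold wavelength is when the photon energy equals the work function:
hc/λ₀ = φ

Solving for λ₀:
λ₀ = hc/φ = (6.626×10⁻³⁴ J·s)(3×10⁸ m/s) / (3.99 eV × 1.602×10⁻¹⁹ J/eV)
λ₀ = 310.74 nm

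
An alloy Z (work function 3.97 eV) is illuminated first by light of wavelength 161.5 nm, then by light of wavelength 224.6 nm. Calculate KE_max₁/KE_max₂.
2.3913

Using Einstein's equation: KE_max = hc/λ - φ

For λ₁ = 161.5 nm:
E₁ = hc/λ₁ = 7.6770 eV
KE₁ = E₁ - φ = 7.6770 - 3.97 = 3.7070 eV

For λ₂ = 224.6 nm:
E₂ = hc/λ₂ = 5.5202 eV
KE₂ = E₂ - φ = 5.5202 - 3.97 = 1.5502 eV

Ratio: KE₁/KE₂ = 3.7070/1.5502 = 2.3913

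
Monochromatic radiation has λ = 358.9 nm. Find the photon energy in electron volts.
3.4546 eV

Using E = hf = hc/λ:

E = hc/λ = (6.626×10⁻³⁴ J·s)(3×10⁸ m/s) / (358.9×10⁻⁹ m)
E = 3.4546 eV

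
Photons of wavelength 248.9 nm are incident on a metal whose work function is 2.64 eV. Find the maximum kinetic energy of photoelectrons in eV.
2.3413 eV

Using Einstein's photoelectric equation: KE_max = hf - φ = hc/λ - φ

First, calculate the photon energy:
E_photon = hc/λ = (6.626×10⁻³⁴ J·s)(3×10⁸ m/s) / (248.9×10⁻⁹ m)
E_photon = 4.9813 eV

Then, the maximum kinetic energy:
KE_max = E_photon - φ = 4.9813 eV - 2.64 eV = 2.3413 eV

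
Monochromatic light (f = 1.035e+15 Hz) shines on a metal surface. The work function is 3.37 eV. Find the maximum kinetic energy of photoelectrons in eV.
0.9104 eV

Using Einstein's photoelectric equation: KE_max = hf - φ

First, calculate the photon energy:
E_photon = hf = (6.626×10⁻³⁴ J·s)(1.035e+15 Hz)
E_photon = 4.2804 eV

Then, the maximum kinetic energy:
KE_max = E_photon - φ = 4.2804 eV - 3.37 eV = 0.9104 eV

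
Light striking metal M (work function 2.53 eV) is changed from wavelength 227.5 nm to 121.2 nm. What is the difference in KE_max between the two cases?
4.7799 eV

Using Einstein's equation: KE_max = hc/λ - φ

For λ₁ = 227.5 nm:
KE₁ = hc/λ₁ - φ = 5.4499 - 2.53 = 2.9199 eV

For λ₂ = 121.2 nm:
KE₂ = hc/λ₂ - φ = 10.2297 - 2.53 = 7.6997 eV

Change in KE:
ΔKE = KE₂ - KE₁ = 7.6997 - 2.9199 = 4.7799 eV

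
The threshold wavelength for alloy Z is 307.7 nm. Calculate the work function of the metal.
4.03 eV

At the threshold wavelength, photon energy equals work function:
φ = hc/λ₀

Calculating:
φ = (6.626×10⁻³⁴ J·s)(3×10⁸ m/s) / (307.7×10⁻⁹ m)
φ = 4.03 eV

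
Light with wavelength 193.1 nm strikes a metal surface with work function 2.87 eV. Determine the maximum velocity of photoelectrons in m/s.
1.1176e+06 m/s

First, find the maximum kinetic energy:
E_photon = hc/λ = 6.4207 eV
KE_max = E_photon - φ = 6.4207 - 2.87 = 3.5507 eV

Convert to Joules: KE_max = 3.5507 × 1.602×10⁻¹⁹ J = 5.6889e-19 J

Then use KE = ½mv² to find velocity:
v = √(2·KE/m) = √(2 × 5.6889e-19 J / 9.109e-31 kg)
v = 1.1176e+06 m/s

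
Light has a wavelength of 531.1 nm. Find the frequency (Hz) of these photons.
5.6447e+14 Hz

Using the wave equation: c = fλ

Solving for frequency:
f = c/λ = (3×10⁸ m/s) / (531.1×10⁻⁹ m)
f = 5.6447e+14 Hz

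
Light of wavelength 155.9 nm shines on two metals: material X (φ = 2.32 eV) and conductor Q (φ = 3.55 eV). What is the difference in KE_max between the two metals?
1.2300 eV

Using KE_max = hc/λ - φ for each metal:

Photon energy: E = hc/λ = 7.9528 eV

For material X (φ₁ = 2.32 eV):
KE₁ = E - φ₁ = 7.9528 - 2.32 = 5.6328 eV

For conductor Q (φ₂ = 3.55 eV):
KE₂ = E - φ₂ = 7.9528 - 3.55 = 4.4028 eV

Difference:
ΔKE = KE₁ - KE₂ = 5.6328 - 4.4028 = 1.2300 eV

Note: The difference equals the difference in work functions: 3.55 - 2.32 = 1.23 eV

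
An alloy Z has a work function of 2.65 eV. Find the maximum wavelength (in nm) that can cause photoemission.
467.86 nm

The threshold wavelength is when the photon energy equals the work function:
hc/λ₀ = φ

Solving for λ₀:
λ₀ = hc/φ = (6.626×10⁻³⁴ J·s)(3×10⁸ m/s) / (2.65 eV × 1.602×10⁻¹⁹ J/eV)
λ₀ = 467.86 nm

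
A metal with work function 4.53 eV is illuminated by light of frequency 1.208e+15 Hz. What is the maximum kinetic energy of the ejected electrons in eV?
0.4659 eV

Using Einstein's photoelectric equation: KE_max = hf - φ

First, calculate the photon energy:
E_photon = hf = (6.626×10⁻³⁴ J·s)(1.208e+15 Hz)
E_photon = 4.9959 eV

Then, the maximum kinetic energy:
KE_max = E_photon - φ = 4.9959 eV - 4.53 eV = 0.4659 eV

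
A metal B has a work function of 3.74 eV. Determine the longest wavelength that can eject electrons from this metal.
331.51 nm

The threshold wavelength is when the photon energy equals the work function:
hc/λ₀ = φ

Solving for λ₀:
λ₀ = hc/φ = (6.626×10⁻³⁴ J·s)(3×10⁸ m/s) / (3.74 eV × 1.602×10⁻¹⁹ J/eV)
λ₀ = 331.51 nm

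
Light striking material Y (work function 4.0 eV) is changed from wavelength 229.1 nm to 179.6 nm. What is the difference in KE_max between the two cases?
1.4916 eV

Using Einstein's equation: KE_max = hc/λ - φ

For λ₁ = 229.1 nm:
KE₁ = hc/λ₁ - φ = 5.4118 - 4.0 = 1.4118 eV

For λ₂ = 179.6 nm:
KE₂ = hc/λ₂ - φ = 6.9034 - 4.0 = 2.9034 eV

Change in KE:
ΔKE = KE₂ - KE₁ = 2.9034 - 1.4118 = 1.4916 eV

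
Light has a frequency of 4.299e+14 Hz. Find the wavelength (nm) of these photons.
697.35 nm

Using the wave equation: c = fλ

Solving for wavelength:
λ = c/f = (3×10⁸ m/s) / (4.299e+14 Hz)
λ = 697.35 nm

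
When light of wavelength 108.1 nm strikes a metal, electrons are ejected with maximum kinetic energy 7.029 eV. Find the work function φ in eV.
4.44 eV

From Einstein's photoelectric equation: KE_max = hf - φ = hc/λ - φ

Rearranging for φ:
φ = hc/λ - KE_max

Calculate photon energy:
E_photon = hc/λ = 11.4694 eV

Therefore:
φ = 11.4694 - 7.029 = 4.44 eV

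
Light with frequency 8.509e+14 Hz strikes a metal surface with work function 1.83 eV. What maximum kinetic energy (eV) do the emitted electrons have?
1.6890 eV

Using Einstein's photoelectric equation: KE_max = hf - φ

First, calculate the photon energy:
E_photon = hf = (6.626×10⁻³⁴ J·s)(8.509e+14 Hz)
E_photon = 3.5190 eV

Then, the maximum kinetic energy:
KE_max = E_photon - φ = 3.5190 eV - 1.83 eV = 1.6890 eV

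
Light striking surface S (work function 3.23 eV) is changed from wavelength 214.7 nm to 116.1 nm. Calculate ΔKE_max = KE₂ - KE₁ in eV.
4.9043 eV

Using Einstein's equation: KE_max = hc/λ - φ

For λ₁ = 214.7 nm:
KE₁ = hc/λ₁ - φ = 5.7748 - 3.23 = 2.5448 eV

For λ₂ = 116.1 nm:
KE₂ = hc/λ₂ - φ = 10.6791 - 3.23 = 7.4491 eV

Change in KE:
ΔKE = KE₂ - KE₁ = 7.4491 - 2.5448 = 4.9043 eV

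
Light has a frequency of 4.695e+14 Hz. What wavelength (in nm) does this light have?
638.54 nm

Using the wave equation: c = fλ

Solving for wavelength:
λ = c/f = (3×10⁸ m/s) / (4.695e+14 Hz)
λ = 638.54 nm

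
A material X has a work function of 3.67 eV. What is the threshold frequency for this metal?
8.8740e+14 Hz

The threshold frequency is when the photon energy equals the work function:
hf₀ = φ

Solving for f₀:
f₀ = φ/h = (3.67 eV × 1.602×10⁻¹⁹ J/eV) / (6.626×10⁻³⁴ J·s)
f₀ = 8.8740e+14 Hz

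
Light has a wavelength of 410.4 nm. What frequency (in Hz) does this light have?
7.3049e+14 Hz

Using the wave equation: c = fλ

Solving for frequency:
f = c/λ = (3×10⁸ m/s) / (410.4×10⁻⁹ m)
f = 7.3049e+14 Hz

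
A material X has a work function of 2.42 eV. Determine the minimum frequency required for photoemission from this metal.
5.8515e+14 Hz

The threshold frequency is when the photon energy equals the work function:
hf₀ = φ

Solving for f₀:
f₀ = φ/h = (2.42 eV × 1.602×10⁻¹⁹ J/eV) / (6.626×10⁻³⁴ J·s)
f₀ = 5.8515e+14 Hz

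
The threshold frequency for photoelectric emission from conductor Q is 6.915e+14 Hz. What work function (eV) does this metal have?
2.86 eV

At the threshold frequency, photon energy equals work function:
φ = hf₀

Calculating:
φ = (6.626×10⁻³⁴ J·s)(6.915e+14 Hz)
φ = 2.86 eV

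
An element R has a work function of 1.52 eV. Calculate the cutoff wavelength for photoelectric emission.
815.69 nm

The threshold wavelength is when the photon energy equals the work function:
hc/λ₀ = φ

Solving for λ₀:
λ₀ = hc/φ = (6.626×10⁻³⁴ J·s)(3×10⁸ m/s) / (1.52 eV × 1.602×10⁻¹⁹ J/eV)
λ₀ = 815.69 nm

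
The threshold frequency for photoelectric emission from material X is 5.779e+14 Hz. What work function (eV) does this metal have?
2.39 eV

At the threshold frequency, photon energy equals work function:
φ = hf₀

Calculating:
φ = (6.626×10⁻³⁴ J·s)(5.779e+14 Hz)
φ = 2.39 eV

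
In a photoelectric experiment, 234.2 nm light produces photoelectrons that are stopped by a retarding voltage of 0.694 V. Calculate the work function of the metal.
4.60 eV

The stopping potential gives the maximum kinetic energy: KE_max = eV_s = 0.694 eV

From Einstein's photoelectric equation: KE_max = hc/λ - φ
Rearranging: φ = hc/λ - KE_max

Calculate photon energy:
E_photon = hc/λ = (6.626×10⁻³⁴ J·s)(3×10⁸ m/s) / (234.2×10⁻⁹ m) = 5.2939 eV

Therefore:
φ = 5.2939 - 0.694 = 4.60 eV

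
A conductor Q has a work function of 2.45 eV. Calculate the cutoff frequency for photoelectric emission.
5.9241e+14 Hz

The threshold frequency is when the photon energy equals the work function:
hf₀ = φ

Solving for f₀:
f₀ = φ/h = (2.45 eV × 1.602×10⁻¹⁹ J/eV) / (6.626×10⁻³⁴ J·s)
f₀ = 5.9241e+14 Hz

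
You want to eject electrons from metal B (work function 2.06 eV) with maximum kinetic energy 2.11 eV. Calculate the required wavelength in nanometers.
297.32 nm

From Einstein's equation: KE_max = hc/λ - φ

Rearranging for λ:
hc/λ = KE_max + φ
λ = hc/(KE_max + φ)

Required photon energy:
E_photon = KE_max + φ = 2.11 + 2.06 = 4.17 eV

Required wavelength:
λ = hc/E_photon = (6.626×10⁻³⁴)(3×10⁸) / (4.17 × 1.602×10⁻¹⁹)
λ = 297.32 nm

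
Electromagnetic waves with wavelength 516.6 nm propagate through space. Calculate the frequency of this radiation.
5.8032e+14 Hz

Using the wave equation: c = fλ

Solving for frequency:
f = c/λ = (3×10⁸ m/s) / (516.6×10⁻⁹ m)
f = 5.8032e+14 Hz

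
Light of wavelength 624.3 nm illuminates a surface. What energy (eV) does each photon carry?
1.9860 eV

Using E = hf = hc/λ:

E = hc/λ = (6.626×10⁻³⁴ J·s)(3×10⁸ m/s) / (624.3×10⁻⁹ m)
E = 1.9860 eV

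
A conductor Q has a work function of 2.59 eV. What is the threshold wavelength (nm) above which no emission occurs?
478.70 nm

The threshold wavelength is when the photon energy equals the work function:
hc/λ₀ = φ

Solving for λ₀:
λ₀ = hc/φ = (6.626×10⁻³⁴ J·s)(3×10⁸ m/s) / (2.59 eV × 1.602×10⁻¹⁹ J/eV)
λ₀ = 478.70 nm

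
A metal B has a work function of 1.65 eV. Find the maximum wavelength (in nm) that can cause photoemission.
751.42 nm

The threshold wavelength is when the photon energy equals the work function:
hc/λ₀ = φ

Solving for λ₀:
λ₀ = hc/φ = (6.626×10⁻³⁴ J·s)(3×10⁸ m/s) / (1.65 eV × 1.602×10⁻¹⁹ J/eV)
λ₀ = 751.42 nm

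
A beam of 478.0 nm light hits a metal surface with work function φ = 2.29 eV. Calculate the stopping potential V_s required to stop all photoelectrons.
0.3038 V

The stopping potential V_s satisfies: eV_s = KE_max

First, find KE_max using Einstein's equation:
E_photon = hc/λ = 2.5938 eV
KE_max = E_photon - φ = 2.5938 - 2.29 = 0.3038 eV

Since eV_s = KE_max:
V_s = KE_max/e = 0.3038 V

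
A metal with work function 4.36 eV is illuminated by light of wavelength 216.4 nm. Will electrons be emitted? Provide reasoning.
Yes

For photoemission, the photon energy must exceed the work function.

Photon energy: E = hc/λ = 5.7294 eV
Work function: φ = 4.36 eV

Since E_photon (5.7294 eV) > φ (4.36 eV), photoemission WILL occur.
The threshold wavelength is λ₀ = hc/φ = 284.4 nm.
Since 216.4 nm < 284.4 nm, the light has sufficient energy.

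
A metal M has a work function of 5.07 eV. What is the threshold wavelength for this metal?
244.54 nm

The threshold wavelength is when the photon energy equals the work function:
hc/λ₀ = φ

Solving for λ₀:
λ₀ = hc/φ = (6.626×10⁻³⁴ J·s)(3×10⁸ m/s) / (5.07 eV × 1.602×10⁻¹⁹ J/eV)
λ₀ = 244.54 nm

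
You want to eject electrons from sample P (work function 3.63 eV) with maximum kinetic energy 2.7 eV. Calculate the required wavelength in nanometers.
195.87 nm

From Einstein's equation: KE_max = hc/λ - φ

Rearranging for λ:
hc/λ = KE_max + φ
λ = hc/(KE_max + φ)

Required photon energy:
E_photon = KE_max + φ = 2.7 + 3.63 = 6.33 eV

Required wavelength:
λ = hc/E_photon = (6.626×10⁻³⁴)(3×10⁸) / (6.33 × 1.602×10⁻¹⁹)
λ = 195.87 nm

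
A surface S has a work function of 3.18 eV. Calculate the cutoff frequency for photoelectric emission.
7.6892e+14 Hz

The threshold frequency is when the photon energy equals the work function:
hf₀ = φ

Solving for f₀:
f₀ = φ/h = (3.18 eV × 1.602×10⁻¹⁹ J/eV) / (6.626×10⁻³⁴ J·s)
f₀ = 7.6892e+14 Hz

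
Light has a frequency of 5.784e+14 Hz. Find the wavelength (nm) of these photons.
518.31 nm

Using the wave equation: c = fλ

Solving for wavelength:
λ = c/f = (3×10⁸ m/s) / (5.784e+14 Hz)
λ = 518.31 nm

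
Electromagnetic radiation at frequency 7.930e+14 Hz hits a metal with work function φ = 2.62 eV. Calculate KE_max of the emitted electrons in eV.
0.6596 eV

Using Einstein's photoelectric equation: KE_max = hf - φ

First, calculate the photon energy:
E_photon = hf = (6.626×10⁻³⁴ J·s)(7.930e+14 Hz)
E_photon = 3.2796 eV

Then, the maximum kinetic energy:
KE_max = E_photon - φ = 3.2796 eV - 2.62 eV = 0.6596 eV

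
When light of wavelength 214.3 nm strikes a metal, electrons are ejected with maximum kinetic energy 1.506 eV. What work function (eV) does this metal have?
4.28 eV

From Einstein's photoelectric equation: KE_max = hf - φ = hc/λ - φ

Rearranging for φ:
φ = hc/λ - KE_max

Calculate photon energy:
E_photon = hc/λ = 5.7855 eV

Therefore:
φ = 5.7855 - 1.506 = 4.28 eV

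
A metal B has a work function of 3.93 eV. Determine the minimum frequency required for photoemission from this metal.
9.5027e+14 Hz

The threshold frequency is when the photon energy equals the work function:
hf₀ = φ

Solving for f₀:
f₀ = φ/h = (3.93 eV × 1.602×10⁻¹⁹ J/eV) / (6.626×10⁻³⁴ J·s)
f₀ = 9.5027e+14 Hz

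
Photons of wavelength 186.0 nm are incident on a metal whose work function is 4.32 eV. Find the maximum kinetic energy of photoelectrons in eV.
2.3458 eV

Using Einstein's photoelectric equation: KE_max = hf - φ = hc/λ - φ

First, calculate the photon energy:
E_photon = hc/λ = (6.626×10⁻³⁴ J·s)(3×10⁸ m/s) / (186.0×10⁻⁹ m)
E_photon = 6.6658 eV

Then, the maximum kinetic energy:
KE_max = E_photon - φ = 6.6658 eV - 4.32 eV = 2.3458 eV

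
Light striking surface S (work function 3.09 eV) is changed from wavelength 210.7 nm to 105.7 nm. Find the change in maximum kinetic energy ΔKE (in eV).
5.8454 eV

Using Einstein's equation: KE_max = hc/λ - φ

For λ₁ = 210.7 nm:
KE₁ = hc/λ₁ - φ = 5.8844 - 3.09 = 2.7944 eV

For λ₂ = 105.7 nm:
KE₂ = hc/λ₂ - φ = 11.7298 - 3.09 = 8.6398 eV

Change in KE:
ΔKE = KE₂ - KE₁ = 8.6398 - 2.7944 = 5.8454 eV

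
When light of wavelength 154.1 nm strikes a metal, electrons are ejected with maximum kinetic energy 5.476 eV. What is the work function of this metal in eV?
2.57 eV

From Einstein's photoelectric equation: KE_max = hf - φ = hc/λ - φ

Rearranging for φ:
φ = hc/λ - KE_max

Calculate photon energy:
E_photon = hc/λ = 8.0457 eV

Therefore:
φ = 8.0457 - 5.476 = 2.57 eV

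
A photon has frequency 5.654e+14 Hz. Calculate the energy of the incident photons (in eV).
2.3383 eV

Using E = hf:

E = hf = (6.626×10⁻³⁴ J·s)(5.654e+14 Hz)
E = 2.3383 eV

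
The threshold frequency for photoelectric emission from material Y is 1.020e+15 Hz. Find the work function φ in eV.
4.22 eV

At the threshold frequency, photon energy equals work function:
φ = hf₀

Calculating:
φ = (6.626×10⁻³⁴ J·s)(1.020e+15 Hz)
φ = 4.22 eV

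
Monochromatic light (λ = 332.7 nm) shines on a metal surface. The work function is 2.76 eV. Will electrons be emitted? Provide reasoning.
Yes

For photoemission, the photon energy must exceed the work function.

Photon energy: E = hc/λ = 3.7266 eV
Work function: φ = 2.76 eV

Since E_photon (3.7266 eV) > φ (2.76 eV), photoemission WILL occur.
The threshold wavelength is λ₀ = hc/φ = 449.2 nm.
Since 332.7 nm < 449.2 nm, the light has sufficient energy.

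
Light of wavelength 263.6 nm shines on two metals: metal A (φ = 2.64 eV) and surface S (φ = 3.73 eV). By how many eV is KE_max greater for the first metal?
1.0900 eV

Using KE_max = hc/λ - φ for each metal:

Photon energy: E = hc/λ = 4.7035 eV

For metal A (φ₁ = 2.64 eV):
KE₁ = E - φ₁ = 4.7035 - 2.64 = 2.0635 eV

For surface S (φ₂ = 3.73 eV):
KE₂ = E - φ₂ = 4.7035 - 3.73 = 0.9735 eV

Difference:
ΔKE = KE₁ - KE₂ = 2.0635 - 0.9735 = 1.0900 eV

Note: The difference equals the difference in work functions: 3.73 - 2.64 = 1.09 eV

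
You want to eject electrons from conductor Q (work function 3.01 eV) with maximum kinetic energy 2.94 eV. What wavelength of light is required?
208.38 nm

From Einstein's equation: KE_max = hc/λ - φ

Rearranging for λ:
hc/λ = KE_max + φ
λ = hc/(KE_max + φ)

Required photon energy:
E_photon = KE_max + φ = 2.94 + 3.01 = 5.95 eV

Required wavelength:
λ = hc/E_photon = (6.626×10⁻³⁴)(3×10⁸) / (5.95 × 1.602×10⁻¹⁹)
λ = 208.38 nm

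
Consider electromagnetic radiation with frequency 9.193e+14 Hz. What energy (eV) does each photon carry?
3.8019 eV

Using E = hf:

E = hf = (6.626×10⁻³⁴ J·s)(9.193e+14 Hz)
E = 3.8019 eV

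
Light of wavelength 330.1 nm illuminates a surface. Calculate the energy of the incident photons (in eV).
3.7560 eV

Using E = hf = hc/λ:

E = hc/λ = (6.626×10⁻³⁴ J·s)(3×10⁸ m/s) / (330.1×10⁻⁹ m)
E = 3.7560 eV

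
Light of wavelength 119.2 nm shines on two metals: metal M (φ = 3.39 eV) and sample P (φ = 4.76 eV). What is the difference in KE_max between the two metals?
1.3700 eV

Using KE_max = hc/λ - φ for each metal:

Photon energy: E = hc/λ = 10.4014 eV

For metal M (φ₁ = 3.39 eV):
KE₁ = E - φ₁ = 10.4014 - 3.39 = 7.0114 eV

For sample P (φ₂ = 4.76 eV):
KE₂ = E - φ₂ = 10.4014 - 4.76 = 5.6414 eV

Difference:
ΔKE = KE₁ - KE₂ = 7.0114 - 5.6414 = 1.3700 eV

Note: The difference equals the difference in work functions: 4.76 - 3.39 = 1.37 eV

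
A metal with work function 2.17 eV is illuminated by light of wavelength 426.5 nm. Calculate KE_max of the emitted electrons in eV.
0.7370 eV

Using Einstein's photoelectric equation: KE_max = hf - φ = hc/λ - φ

First, calculate the photon energy:
E_photon = hc/λ = (6.626×10⁻³⁴ J·s)(3×10⁸ m/s) / (426.5×10⁻⁹ m)
E_photon = 2.9070 eV

Then, the maximum kinetic energy:
KE_max = E_photon - φ = 2.9070 eV - 2.17 eV = 0.7370 eV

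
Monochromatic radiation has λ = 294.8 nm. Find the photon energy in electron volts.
4.2057 eV

Using E = hf = hc/λ:

E = hc/λ = (6.626×10⁻³⁴ J·s)(3×10⁸ m/s) / (294.8×10⁻⁹ m)
E = 4.2057 eV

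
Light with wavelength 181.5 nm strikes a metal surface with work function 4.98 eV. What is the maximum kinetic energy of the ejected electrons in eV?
1.8511 eV

Using Einstein's photoelectric equation: KE_max = hf - φ = hc/λ - φ

First, calculate the photon energy:
E_photon = hc/λ = (6.626×10⁻³⁴ J·s)(3×10⁸ m/s) / (181.5×10⁻⁹ m)
E_photon = 6.8311 eV

Then, the maximum kinetic energy:
KE_max = E_photon - φ = 6.8311 eV - 4.98 eV = 1.8511 eV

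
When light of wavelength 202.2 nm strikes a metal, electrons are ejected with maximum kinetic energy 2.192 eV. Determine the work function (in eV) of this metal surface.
3.94 eV

From Einstein's photoelectric equation: KE_max = hf - φ = hc/λ - φ

Rearranging for φ:
φ = hc/λ - KE_max

Calculate photon energy:
E_photon = hc/λ = 6.1318 eV

Therefore:
φ = 6.1318 - 2.192 = 3.94 eV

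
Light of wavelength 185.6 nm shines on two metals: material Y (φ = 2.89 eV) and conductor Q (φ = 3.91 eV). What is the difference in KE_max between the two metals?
1.0200 eV

Using KE_max = hc/λ - φ for each metal:

Photon energy: E = hc/λ = 6.6802 eV

For material Y (φ₁ = 2.89 eV):
KE₁ = E - φ₁ = 6.6802 - 2.89 = 3.7902 eV

For conductor Q (φ₂ = 3.91 eV):
KE₂ = E - φ₂ = 6.6802 - 3.91 = 2.7702 eV

Difference:
ΔKE = KE₁ - KE₂ = 3.7902 - 2.7702 = 1.0200 eV

Note: The difference equals the difference in work functions: 3.91 - 2.89 = 1.02 eV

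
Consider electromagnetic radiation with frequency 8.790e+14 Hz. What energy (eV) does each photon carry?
3.6353 eV

Using E = hf:

E = hf = (6.626×10⁻³⁴ J·s)(8.790e+14 Hz)
E = 3.6353 eV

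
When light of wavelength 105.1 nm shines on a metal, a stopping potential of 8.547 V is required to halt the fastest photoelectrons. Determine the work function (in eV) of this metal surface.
3.25 eV

The stopping potential gives the maximum kinetic energy: KE_max = eV_s = 8.547 eV

From Einstein's photoelectric equation: KE_max = hc/λ - φ
Rearranging: φ = hc/λ - KE_max

Calculate photon energy:
E_photon = hc/λ = (6.626×10⁻³⁴ J·s)(3×10⁸ m/s) / (105.1×10⁻⁹ m) = 11.7968 eV

Therefore:
φ = 11.7968 - 8.547 = 3.25 eV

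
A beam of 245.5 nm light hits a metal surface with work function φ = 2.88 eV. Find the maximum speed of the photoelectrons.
8.7374e+05 m/s

First, find the maximum kinetic energy:
E_photon = hc/λ = 5.0503 eV
KE_max = E_photon - φ = 5.0503 - 2.88 = 2.1703 eV

Convert to Joules: KE_max = 2.1703 × 1.602×10⁻¹⁹ J = 3.4772e-19 J

Then use KE = ½mv² to find velocity:
v = √(2·KE/m) = √(2 × 3.4772e-19 J / 9.109e-31 kg)
v = 8.7374e+05 m/s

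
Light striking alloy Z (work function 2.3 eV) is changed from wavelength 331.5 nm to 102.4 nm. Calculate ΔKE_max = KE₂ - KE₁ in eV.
8.3677 eV

Using Einstein's equation: KE_max = hc/λ - φ

For λ₁ = 331.5 nm:
KE₁ = hc/λ₁ - φ = 3.7401 - 2.3 = 1.4401 eV

For λ₂ = 102.4 nm:
KE₂ = hc/λ₂ - φ = 12.1078 - 2.3 = 9.8078 eV

Change in KE:
ΔKE = KE₂ - KE₁ = 9.8078 - 1.4401 = 8.3677 eV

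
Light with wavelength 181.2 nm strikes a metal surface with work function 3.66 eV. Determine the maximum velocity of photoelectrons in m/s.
1.0580e+06 m/s

First, find the maximum kinetic energy:
E_photon = hc/λ = 6.8424 eV
KE_max = E_photon - φ = 6.8424 - 3.66 = 3.1824 eV

Convert to Joules: KE_max = 3.1824 × 1.602×10⁻¹⁹ J = 5.0988e-19 J

Then use KE = ½mv² to find velocity:
v = √(2·KE/m) = √(2 × 5.0988e-19 J / 9.109e-31 kg)
v = 1.0580e+06 m/s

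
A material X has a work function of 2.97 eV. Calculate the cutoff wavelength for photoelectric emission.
417.46 nm

The threshold wavelength is when the photon energy equals the work function:
hc/λ₀ = φ

Solving for λ₀:
λ₀ = hc/φ = (6.626×10⁻³⁴ J·s)(3×10⁸ m/s) / (2.97 eV × 1.602×10⁻¹⁹ J/eV)
λ₀ = 417.46 nm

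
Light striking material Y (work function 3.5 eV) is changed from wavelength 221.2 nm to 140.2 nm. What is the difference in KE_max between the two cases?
3.2383 eV

Using Einstein's equation: KE_max = hc/λ - φ

For λ₁ = 221.2 nm:
KE₁ = hc/λ₁ - φ = 5.6051 - 3.5 = 2.1051 eV

For λ₂ = 140.2 nm:
KE₂ = hc/λ₂ - φ = 8.8434 - 3.5 = 5.3434 eV

Change in KE:
ΔKE = KE₂ - KE₁ = 5.3434 - 2.1051 = 3.2383 eV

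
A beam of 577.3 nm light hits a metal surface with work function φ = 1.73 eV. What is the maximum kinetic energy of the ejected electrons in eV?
0.4177 eV

Using Einstein's photoelectric equation: KE_max = hf - φ = hc/λ - φ

First, calculate the photon energy:
E_photon = hc/λ = (6.626×10⁻³⁴ J·s)(3×10⁸ m/s) / (577.3×10⁻⁹ m)
E_photon = 2.1477 eV

Then, the maximum kinetic energy:
KE_max = E_photon - φ = 2.1477 eV - 1.73 eV = 0.4177 eV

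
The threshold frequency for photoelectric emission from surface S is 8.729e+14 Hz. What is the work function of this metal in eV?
3.61 eV

At the threshold frequency, photon energy equals work function:
φ = hf₀

Calculating:
φ = (6.626×10⁻³⁴ J·s)(8.729e+14 Hz)
φ = 3.61 eV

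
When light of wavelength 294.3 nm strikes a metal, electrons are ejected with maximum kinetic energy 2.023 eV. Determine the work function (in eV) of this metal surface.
2.19 eV

From Einstein's photoelectric equation: KE_max = hf - φ = hc/λ - φ

Rearranging for φ:
φ = hc/λ - KE_max

Calculate photon energy:
E_photon = hc/λ = 4.2129 eV

Therefore:
φ = 4.2129 - 2.023 = 2.19 eV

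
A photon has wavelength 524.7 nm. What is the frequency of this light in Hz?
5.7136e+14 Hz

Using the wave equation: c = fλ

Solving for frequency:
f = c/λ = (3×10⁸ m/s) / (524.7×10⁻⁹ m)
f = 5.7136e+14 Hz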